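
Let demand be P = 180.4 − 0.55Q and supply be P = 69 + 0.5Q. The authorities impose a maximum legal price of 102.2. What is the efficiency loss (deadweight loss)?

Competitive equilibrium: 180.4 − 0.55Q = 69 + 0.5Q → Q* = 106.0952, P* = 122.0476.
At the ceiling P = 102.2, quantity supplied = (102.2 − 69)/0.5 = 66.4.
Willingness to pay at Q' = 66.4: 180.4 − 0.55·66.4 = 143.88.
ΔQ = 106.0952 − 66.4 = 39.6952; wedge = 143.88 − 102.2 = 41.68.
Welfare loss = ½ × 39.6952 × 41.68 = 827.25.

827.25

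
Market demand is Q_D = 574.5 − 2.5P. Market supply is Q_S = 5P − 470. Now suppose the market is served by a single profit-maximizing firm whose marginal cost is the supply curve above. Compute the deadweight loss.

2458.89

In inverse form: demand P = 229.8 − 0.4Q, supply P = 94 + 0.2Q.
Competitive equilibrium: 229.8 − 0.4Q = 94 + 0.2Q → Q* = 226.33333, P* = 139.26667.
Marginal revenue: MR = 229.8 − 0.8Q. Set MR = MC: 229.8 − 0.8Q = 94 + 0.2Q → Q_m = 135.8.
Price P_m = 229.8 − 0.4·135.8 = 175.48; MC(Q_m) = 94 + 0.2·135.8 = 121.16.
Competitive Q* = 226.33333, so ΔQ = 90.53333; wedge = 175.48 − 121.16 = 54.32.
DWL = ½ × 90.53333 × 54.32 = 2458.89.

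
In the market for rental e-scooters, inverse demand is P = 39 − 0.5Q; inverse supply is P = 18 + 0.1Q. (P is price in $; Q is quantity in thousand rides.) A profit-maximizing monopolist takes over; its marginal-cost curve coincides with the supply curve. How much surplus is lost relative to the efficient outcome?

$75.93 thousand

Competitive equilibrium: 39 − 0.5Q = 18 + 0.1Q → Q* = 35, P* = 21.5.
Marginal revenue: MR = 39 − Q. Set MR = MC: 39 − Q = 18 + 0.1Q → Q_m = 19.0909.
Price P_m = 39 − 0.5·19.0909 = 29.4546; MC(Q_m) = 18 + 0.1·19.0909 = 19.9091.
Competitive Q* = 35, so ΔQ = 15.9091; wedge = 29.4546 − 19.9091 = 9.5455.
Welfare loss = ½ × 15.9091 × 9.5455 = $75.93 thousand.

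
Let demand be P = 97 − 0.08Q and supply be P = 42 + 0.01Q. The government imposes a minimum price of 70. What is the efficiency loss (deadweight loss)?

Competitive equilibrium: 97 − 0.08Q = 42 + 0.01Q → Q* = 611.1111, P* = 48.1111.
At the floor P = 70, quantity demanded = (97 − 70)/0.08 = 337.5.
Sellers' marginal cost at Q' = 337.5: 42 + 0.01·337.5 = 45.375.
ΔQ = 611.1111 − 337.5 = 273.6111; wedge = 70 − 45.375 = 24.625.
Welfare loss = ½ × 273.6111 × 24.625 = 3368.84.

3368.84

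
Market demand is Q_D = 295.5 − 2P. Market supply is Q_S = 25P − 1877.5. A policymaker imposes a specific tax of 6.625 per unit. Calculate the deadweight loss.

40.64

In inverse form: demand P = 147.75 − 0.5Q, supply P = 75.1 + 0.04Q.
Competitive equilibrium: 147.75 − 0.5Q = 75.1 + 0.04Q → Q* = 134.537, P* = 80.4815.
With the tax, the buyer price exceeds the seller price by 6.625: (147.75 − 0.5Q) − (75.1 + 0.04Q) = 6.625 → Q' = 122.2685.
ΔQ = 134.537 − 122.2685 = 12.2685; the wedge equals the tax, 6.625.
DWL = ½ × 12.2685 × 6.625 = 40.64.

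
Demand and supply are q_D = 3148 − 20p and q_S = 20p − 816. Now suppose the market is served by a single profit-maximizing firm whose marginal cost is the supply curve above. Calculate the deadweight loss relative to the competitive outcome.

7553.09

In inverse form: demand p = 157.4 − 0.05q, supply p = 40.8 + 0.05q.
Competitive equilibrium: 157.4 − 0.05q = 40.8 + 0.05q → q* = 1166, p* = 99.1.
Marginal revenue: MR = 157.4 − 0.1q. Set MR = MC: 157.4 − 0.1q = 40.8 + 0.05q → q_m = 777.33333.
Price p_m = 157.4 − 0.05·777.33333 = 118.53333; MC(q_m) = 40.8 + 0.05·777.33333 = 79.66667.
Competitive q* = 1166, so Δq = 388.66667; wedge = 118.53333 − 79.66667 = 38.86666.
Welfare loss = ½ × 388.66667 × 38.86666 = 7553.09.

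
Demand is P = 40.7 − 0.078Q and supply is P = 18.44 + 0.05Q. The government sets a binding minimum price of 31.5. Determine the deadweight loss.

Competitive equilibrium: 40.7 − 0.078Q = 18.44 + 0.05Q → Q* = 173.9063, P* = 27.1353.
At the floor P = 31.5, quantity demanded = (40.7 − 31.5)/0.078 = 117.9487.
Sellers' marginal cost at Q' = 117.9487: 18.44 + 0.05·117.9487 = 24.3374.
ΔQ = 173.9063 − 117.9487 = 55.9576; wedge = 31.5 − 24.3374 = 7.1626.
Deadweight loss = ½ × 55.9576 × 7.1626 = 200.40.

200.40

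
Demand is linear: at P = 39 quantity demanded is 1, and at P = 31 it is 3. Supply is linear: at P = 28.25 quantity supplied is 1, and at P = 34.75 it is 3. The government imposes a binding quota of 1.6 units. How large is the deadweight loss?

Demand slope = (31 − 39)/(3 − 1) = −4, so P = 43 − 4Q.
Supply slope = (34.75 − 28.25)/(3 − 1) = 3.25, so P = 25 + 3.25Q.
Competitive equilibrium: 43 − 4Q = 25 + 3.25Q → Q* = 2.4828, P* = 33.069.
At Q = 1.6: demand price = 43 − 4·1.6 = 36.6; supply price = 25 + 3.25·1.6 = 30.2.
ΔQ = 2.4828 − 1.6 = 0.8828; wedge = 36.6 − 30.2 = 6.4.
Welfare loss = ½ × 0.8828 × 6.4 = 2.82.

2.82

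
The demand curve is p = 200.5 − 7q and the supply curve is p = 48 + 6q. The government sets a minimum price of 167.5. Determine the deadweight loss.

Competitive equilibrium: 200.5 − 7q = 48 + 6q → q* = 11.7308, p* = 118.3846.
At the floor p = 167.5, quantity demanded = (200.5 − 167.5)/7 = 4.7143.
Sellers' marginal cost at q' = 4.7143: 48 + 6·4.7143 = 76.2858.
Δq = 11.7308 − 4.7143 = 7.0165; wedge = 167.5 − 76.2858 = 91.2142.
Deadweight loss = ½ × 7.0165 × 91.2142 = 320.

320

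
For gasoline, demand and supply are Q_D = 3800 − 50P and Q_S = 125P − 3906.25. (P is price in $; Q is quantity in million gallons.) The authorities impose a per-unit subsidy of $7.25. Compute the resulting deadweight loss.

$938.62 million

In inverse form: demand P = 76 − 0.02Q, supply P = 31.25 + 0.008Q.
Competitive equilibrium: 76 − 0.02Q = 31.25 + 0.008Q → Q* = 1598.2143, P* = 44.0357.
The subsidy lowers effective supply by 7.25: P = 24 + 0.008Q.
New quantity: 76 − 0.02Q = 24 + 0.008Q → Q' = 1857.1429.
Overproduction ΔQ = 1857.1429 − 1598.2143 = 258.9286; wedge = subsidy = 7.25.
The triangle = ½ × 258.9286 × 7.25 = $938.62 million.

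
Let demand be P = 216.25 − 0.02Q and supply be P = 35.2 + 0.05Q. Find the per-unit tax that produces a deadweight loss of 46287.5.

80.5

Competitive equilibrium: 216.25 − 0.02Q = 35.2 + 0.05Q → Q* = 2586.4286, P* = 164.5214.
A tax t gives ΔQ = t/0.07 and wedge t, so DWL = t²/0.14.
t²/0.14 = 46287.5 → t² = 6480.25 → t = 80.5.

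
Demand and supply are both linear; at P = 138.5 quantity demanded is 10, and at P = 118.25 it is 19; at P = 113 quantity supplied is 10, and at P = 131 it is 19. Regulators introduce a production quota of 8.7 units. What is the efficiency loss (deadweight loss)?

Demand slope = (118.25 − 138.5)/(19 − 10) = −2.25, so P = 161 − 2.25Q.
Supply slope = (131 − 113)/(19 − 10) = 2, so P = 93 + 2Q.
Competitive equilibrium: 161 − 2.25Q = 93 + 2Q → Q* = 16, P* = 125.
At Q = 8.7: demand price = 161 − 2.25·8.7 = 141.425; supply price = 93 + 2·8.7 = 110.4.
ΔQ = 16 − 8.7 = 7.3; wedge = 141.425 − 110.4 = 31.025.
Welfare loss = ½ × 7.3 × 31.025 = 113.24.

113.24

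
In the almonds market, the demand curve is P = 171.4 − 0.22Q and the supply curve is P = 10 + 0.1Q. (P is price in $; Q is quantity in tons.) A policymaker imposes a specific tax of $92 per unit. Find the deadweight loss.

$13225

Competitive equilibrium: 171.4 − 0.22Q = 10 + 0.1Q → Q* = 504.375, P* = 60.4375.
With the tax, the buyer price exceeds the seller price by 92: (171.4 − 0.22Q) − (10 + 0.1Q) = 92 → Q' = 216.875.
ΔQ = 504.375 − 216.875 = 287.5; the wedge equals the tax, 92.
DWL = ½ × 287.5 × 92 = $13225.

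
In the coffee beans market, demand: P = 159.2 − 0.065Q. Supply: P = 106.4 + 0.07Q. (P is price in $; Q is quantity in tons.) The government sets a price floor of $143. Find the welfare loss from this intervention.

Competitive equilibrium: 159.2 − 0.065Q = 106.4 + 0.07Q → Q* = 391.11111, P* = 133.77778.
At the floor P = 143, quantity demanded = (159.2 − 143)/0.065 = 249.23077.
Sellers' marginal cost at Q' = 249.23077: 106.4 + 0.07·249.23077 = 123.84615.
ΔQ = 391.11111 − 249.23077 = 141.88034; wedge = 143 − 123.84615 = 19.15385.
DWL = ½ × 141.88034 × 19.15385 = $1358.78.

$1358.78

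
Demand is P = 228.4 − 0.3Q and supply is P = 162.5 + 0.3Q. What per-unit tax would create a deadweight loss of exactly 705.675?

29.1

Competitive equilibrium: 228.4 − 0.3Q = 162.5 + 0.3Q → Q* = 109.8333, P* = 195.45.
A tax t gives ΔQ = t/0.6 and wedge t, so DWL = t²/1.2.
t²/1.2 = 705.675 → t² = 846.81 → t = 29.1.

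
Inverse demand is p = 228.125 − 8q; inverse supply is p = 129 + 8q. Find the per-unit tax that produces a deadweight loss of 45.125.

Competitive equilibrium: 228.125 − 8q = 129 + 8q → q* = 6.1953, p* = 178.5625.
A tax t gives Δq = t/16 and wedge t, so DWL = t²/32.
t²/32 = 45.125 → t² = 1444 → t = 38.

38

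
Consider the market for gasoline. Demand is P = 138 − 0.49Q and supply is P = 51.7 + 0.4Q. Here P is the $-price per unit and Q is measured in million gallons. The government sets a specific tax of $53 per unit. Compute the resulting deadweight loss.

Competitive equilibrium: 138 − 0.49Q = 51.7 + 0.4Q → Q* = 96.9663, P* = 90.4865.
With the tax, the buyer price exceeds the seller price by 53: (138 − 0.49Q) − (51.7 + 0.4Q) = 53 → Q' = 37.4157.
ΔQ = 96.9663 − 37.4157 = 59.5506; the wedge equals the tax, 53.
Welfare loss = ½ × 59.5506 × 53 = $1578.09 million.

$1578.09 million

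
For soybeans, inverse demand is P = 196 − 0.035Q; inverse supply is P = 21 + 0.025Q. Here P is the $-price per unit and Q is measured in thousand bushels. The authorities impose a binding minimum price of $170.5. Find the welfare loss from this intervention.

Competitive equilibrium: 196 − 0.035Q = 21 + 0.025Q → Q* = 2916.66667, P* = 93.91667.
At the floor P = 170.5, quantity demanded = (196 − 170.5)/0.035 = 728.57143.
Sellers' marginal cost at Q' = 728.57143: 21 + 0.025·728.57143 = 39.21429.
ΔQ = 2916.66667 − 728.57143 = 2188.09524; wedge = 170.5 − 39.21429 = 131.28571.
DWL = ½ × 2188.09524 × 131.28571 = $143632.82 thousand.

$143632.82 thousand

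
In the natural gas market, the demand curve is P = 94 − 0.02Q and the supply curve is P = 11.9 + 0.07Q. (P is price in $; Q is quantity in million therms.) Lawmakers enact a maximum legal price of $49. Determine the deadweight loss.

Competitive equilibrium: 94 − 0.02Q = 11.9 + 0.07Q → Q* = 912.2222, P* = 75.7556.
At the ceiling P = 49, quantity supplied = (49 − 11.9)/0.07 = 530.
Willingness to pay at Q' = 530: 94 − 0.02·530 = 83.4.
ΔQ = 912.2222 − 530 = 382.2222; wedge = 83.4 − 49 = 34.4.
The triangle = ½ × 382.2222 × 34.4 = $6574.22 million.

$6574.22 million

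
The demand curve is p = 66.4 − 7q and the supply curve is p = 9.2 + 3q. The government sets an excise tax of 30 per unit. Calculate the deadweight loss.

Competitive equilibrium: 66.4 − 7q = 9.2 + 3q → q* = 5.72, p* = 26.36.
With the tax, the buyer price exceeds the seller price by 30: (66.4 − 7q) − (9.2 + 3q) = 30 → q' = 2.72.
Δq = 5.72 − 2.72 = 3; the wedge equals the tax, 30.
The triangle = ½ × 3 × 30 = 45.

45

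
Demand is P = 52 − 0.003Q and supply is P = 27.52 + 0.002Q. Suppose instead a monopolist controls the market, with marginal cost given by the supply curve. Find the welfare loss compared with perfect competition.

Competitive equilibrium: 52 − 0.003Q = 27.52 + 0.002Q → Q* = 4896, P* = 37.312.
Marginal revenue: MR = 52 − 0.006Q. Set MR = MC: 52 − 0.006Q = 27.52 + 0.002Q → Q_m = 3060.
Price P_m = 52 − 0.003·3060 = 42.82; MC(Q_m) = 27.52 + 0.002·3060 = 33.64.
Competitive Q* = 4896, so ΔQ = 1836; wedge = 42.82 − 33.64 = 9.18.
Welfare loss = ½ × 1836 × 9.18 = 8427.24.

8427.24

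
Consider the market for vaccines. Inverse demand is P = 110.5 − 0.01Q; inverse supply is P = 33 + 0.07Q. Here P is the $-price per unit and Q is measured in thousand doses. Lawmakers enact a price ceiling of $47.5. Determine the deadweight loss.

Competitive equilibrium: 110.5 − 0.01Q = 33 + 0.07Q → Q* = 968.75, P* = 100.8125.
At the ceiling P = 47.5, quantity supplied = (47.5 − 33)/0.07 = 207.14286.
Willingness to pay at Q' = 207.14286: 110.5 − 0.01·207.14286 = 108.42857.
ΔQ = 968.75 − 207.14286 = 761.60714; wedge = 108.42857 − 47.5 = 60.92857.
Deadweight loss = ½ × 761.60714 × 60.92857 = $23201.82 thousand.

$23201.82 thousand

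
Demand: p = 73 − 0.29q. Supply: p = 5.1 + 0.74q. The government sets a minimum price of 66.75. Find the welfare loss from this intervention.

Competitive equilibrium: 73 − 0.29q = 5.1 + 0.74q → q* = 65.9223, p* = 53.8825.
At the floor p = 66.75, quantity demanded = (73 − 66.75)/0.29 = 21.5517.
Sellers' marginal cost at q' = 21.5517: 5.1 + 0.74·21.5517 = 21.0483.
Δq = 65.9223 − 21.5517 = 44.3706; wedge = 66.75 − 21.0483 = 45.7017.
Deadweight loss = ½ × 44.3706 × 45.7017 = 1013.91.

1013.91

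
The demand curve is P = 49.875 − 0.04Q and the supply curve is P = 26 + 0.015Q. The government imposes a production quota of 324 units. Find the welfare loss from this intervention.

Competitive equilibrium: 49.875 − 0.04Q = 26 + 0.015Q → Q* = 434.0909, P* = 32.5114.
At Q = 324: demand price = 49.875 − 0.04·324 = 36.915; supply price = 26 + 0.015·324 = 30.86.
ΔQ = 434.0909 − 324 = 110.0909; wedge = 36.915 − 30.86 = 6.055.
DWL = ½ × 110.0909 × 6.055 = 333.30.

333.30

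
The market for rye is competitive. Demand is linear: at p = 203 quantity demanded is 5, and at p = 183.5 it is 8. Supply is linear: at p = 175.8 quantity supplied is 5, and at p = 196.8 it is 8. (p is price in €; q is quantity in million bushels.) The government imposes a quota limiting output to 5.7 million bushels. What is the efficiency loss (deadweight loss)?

Demand slope = (183.5 − 203)/(8 − 5) = −6.5, so p = 235.5 − 6.5q.
Supply slope = (196.8 − 175.8)/(8 − 5) = 7, so p = 140.8 + 7q.
Competitive equilibrium: 235.5 − 6.5q = 140.8 + 7q → q* = 7.0148, p* = 189.9037.
At q = 5.7: demand price = 235.5 − 6.5·5.7 = 198.45; supply price = 140.8 + 7·5.7 = 180.7.
Δq = 7.0148 − 5.7 = 1.3148; wedge = 198.45 − 180.7 = 17.75.
Welfare loss = ½ × 1.3148 × 17.75 = €11.67 million.

€11.67 million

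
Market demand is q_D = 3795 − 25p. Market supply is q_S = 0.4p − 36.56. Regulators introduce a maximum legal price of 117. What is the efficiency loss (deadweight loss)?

In inverse form: demand p = 151.8 − 0.04q, supply p = 91.4 + 2.5q.
Competitive equilibrium: 151.8 − 0.04q = 91.4 + 2.5q → q* = 23.7795, p* = 150.8488.
At the ceiling p = 117, quantity supplied = (117 − 91.4)/2.5 = 10.24.
Willingness to pay at q' = 10.24: 151.8 − 0.04·10.24 = 151.3904.
Δq = 23.7795 − 10.24 = 13.5395; wedge = 151.3904 − 117 = 34.3904.
Welfare loss = ½ × 13.5395 × 34.3904 = 232.81.

232.81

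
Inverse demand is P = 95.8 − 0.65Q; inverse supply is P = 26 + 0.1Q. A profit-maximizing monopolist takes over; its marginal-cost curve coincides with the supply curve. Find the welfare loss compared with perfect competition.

Competitive equilibrium: 95.8 − 0.65Q = 26 + 0.1Q → Q* = 93.0667, P* = 35.3067.
Marginal revenue: MR = 95.8 − 1.3Q. Set MR = MC: 95.8 − 1.3Q = 26 + 0.1Q → Q_m = 49.8571.
Price P_m = 95.8 − 0.65·49.8571 = 63.3929; MC(Q_m) = 26 + 0.1·49.8571 = 30.9857.
Competitive Q* = 93.0667, so ΔQ = 43.2096; wedge = 63.3929 − 30.9857 = 32.4072.
DWL = ½ × 43.2096 × 32.4072 = 700.15.

700.15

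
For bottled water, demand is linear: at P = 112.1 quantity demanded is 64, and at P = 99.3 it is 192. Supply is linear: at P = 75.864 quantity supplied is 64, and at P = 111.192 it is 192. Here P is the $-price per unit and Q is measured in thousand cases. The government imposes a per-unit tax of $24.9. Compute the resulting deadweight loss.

Demand slope = (99.3 − 112.1)/(192 − 64) = −0.1, so P = 118.5 − 0.1Q.
Supply slope = (111.192 − 75.864)/(192 − 64) = 0.276, so P = 58.2 + 0.276Q.
Competitive equilibrium: 118.5 − 0.1Q = 58.2 + 0.276Q → Q* = 160.3723, P* = 102.4628.
With the tax, the buyer price exceeds the seller price by 24.9: (118.5 − 0.1Q) − (58.2 + 0.276Q) = 24.9 → Q' = 94.1489.
ΔQ = 160.3723 − 94.1489 = 66.2234; the wedge equals the tax, 24.9.
The triangle = ½ × 66.2234 × 24.9 = $824.48 thousand.

$824.48 thousand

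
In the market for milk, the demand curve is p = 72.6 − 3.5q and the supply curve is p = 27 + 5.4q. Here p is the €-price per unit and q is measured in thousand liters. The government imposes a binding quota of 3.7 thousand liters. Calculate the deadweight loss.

€9.02 thousand

Competitive equilibrium: 72.6 − 3.5q = 27 + 5.4q → q* = 5.1236, p* = 54.6674.
At q = 3.7: demand price = 72.6 − 3.5·3.7 = 59.65; supply price = 27 + 5.4·3.7 = 46.98.
Δq = 5.1236 − 3.7 = 1.4236; wedge = 59.65 − 46.98 = 12.67.
The triangle = ½ × 1.4236 × 12.67 = €9.02 thousand.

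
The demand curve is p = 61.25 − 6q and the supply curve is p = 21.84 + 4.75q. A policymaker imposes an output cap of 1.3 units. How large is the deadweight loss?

30.09

Competitive equilibrium: 61.25 − 6q = 21.84 + 4.75q → q* = 3.666, p* = 39.2537.
At q = 1.3: demand price = 61.25 − 6·1.3 = 53.45; supply price = 21.84 + 4.75·1.3 = 28.015.
Δq = 3.666 − 1.3 = 2.366; wedge = 53.45 − 28.015 = 25.435.
DWL = ½ × 2.366 × 25.435 = 30.09.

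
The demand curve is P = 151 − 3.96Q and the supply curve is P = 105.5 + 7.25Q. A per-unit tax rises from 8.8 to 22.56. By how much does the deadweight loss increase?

Competitive equilibrium: 151 − 3.96Q = 105.5 + 7.25Q → Q* = 4.0589, P* = 134.9269.
For a per-unit tax t: ΔQ = t/11.21, so DWL = ½·t·(t/11.21) = t²/22.42.
At t = 8.8: DWL = 3.454. At t = 22.56: DWL = 22.701.
Increase = 22.701 − 3.454 = 19.25.

19.25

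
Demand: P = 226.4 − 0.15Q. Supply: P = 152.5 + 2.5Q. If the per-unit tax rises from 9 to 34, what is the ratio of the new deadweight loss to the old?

14.272

Competitive equilibrium: 226.4 − 0.15Q = 152.5 + 2.5Q → Q* = 27.8868, P* = 222.217.
For a per-unit tax t: ΔQ = t/2.65, so DWL = ½·t·(t/2.65) = t²/5.3.
At t = 9: DWL = 15.283. At t = 34: DWL = 218.113.
Ratio = (34/9)² = 14.272.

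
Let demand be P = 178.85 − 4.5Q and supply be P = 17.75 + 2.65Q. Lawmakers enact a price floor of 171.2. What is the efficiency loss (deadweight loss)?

Competitive equilibrium: 178.85 − 4.5Q = 17.75 + 2.65Q → Q* = 22.5315, P* = 77.4584.
At the floor P = 171.2, quantity demanded = (178.85 − 171.2)/4.5 = 1.7.
Sellers' marginal cost at Q' = 1.7: 17.75 + 2.65·1.7 = 22.255.
ΔQ = 22.5315 − 1.7 = 20.8315; wedge = 171.2 − 22.255 = 148.945.
Welfare loss = ½ × 20.8315 × 148.945 = 1551.37.

1551.37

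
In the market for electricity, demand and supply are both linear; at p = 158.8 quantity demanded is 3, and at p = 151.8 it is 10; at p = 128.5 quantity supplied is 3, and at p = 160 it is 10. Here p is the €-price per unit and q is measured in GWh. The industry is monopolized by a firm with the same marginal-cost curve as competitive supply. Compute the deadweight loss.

Demand slope = (151.8 − 158.8)/(10 − 3) = −1, so p = 161.8 − q.
Supply slope = (160 − 128.5)/(10 − 3) = 4.5, so p = 115 + 4.5q.
Competitive equilibrium: 161.8 − q = 115 + 4.5q → q* = 8.5091, p* = 153.2909.
Marginal revenue: MR = 161.8 − 2q. Set MR = MC: 161.8 − 2q = 115 + 4.5q → q_m = 7.2.
Price p_m = 161.8 − 1·7.2 = 154.6; MC(q_m) = 115 + 4.5·7.2 = 147.4.
Competitive q* = 8.5091, so Δq = 1.3091; wedge = 154.6 − 147.4 = 7.2.
The triangle = ½ × 1.3091 × 7.2 = €4.71.

€4.71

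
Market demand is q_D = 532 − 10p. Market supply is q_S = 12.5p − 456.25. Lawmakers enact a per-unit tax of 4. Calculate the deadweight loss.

In inverse form: demand p = 53.2 − 0.1q, supply p = 36.5 + 0.08q.
Competitive equilibrium: 53.2 − 0.1q = 36.5 + 0.08q → q* = 92.7778, p* = 43.9222.
With the tax, the buyer price exceeds the seller price by 4: (53.2 − 0.1q) − (36.5 + 0.08q) = 4 → q' = 70.5556.
Δq = 92.7778 − 70.5556 = 22.2222; the wedge equals the tax, 4.
Deadweight loss = ½ × 22.2222 × 4 = 44.44.

44.44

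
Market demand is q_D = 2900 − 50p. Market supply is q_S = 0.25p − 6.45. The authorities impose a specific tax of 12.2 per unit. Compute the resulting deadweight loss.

In inverse form: demand p = 58 − 0.02q, supply p = 25.8 + 4q.
Competitive equilibrium: 58 − 0.02q = 25.8 + 4q → q* = 8.01, p* = 57.8398.
With the tax, the buyer price exceeds the seller price by 12.2: (58 − 0.02q) − (25.8 + 4q) = 12.2 → q' = 4.9751.
Δq = 8.01 − 4.9751 = 3.0349; the wedge equals the tax, 12.2.
The triangle = ½ × 3.0349 × 12.2 = 18.51.

18.51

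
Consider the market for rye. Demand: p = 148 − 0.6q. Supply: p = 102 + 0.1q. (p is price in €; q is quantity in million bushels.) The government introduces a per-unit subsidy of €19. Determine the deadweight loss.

Competitive equilibrium: 148 − 0.6q = 102 + 0.1q → q* = 65.7143, p* = 108.5714.
The subsidy lowers effective supply by 19: p = 83 + 0.1q.
New quantity: 148 − 0.6q = 83 + 0.1q → q' = 92.8571.
Overproduction Δq = 92.8571 − 65.7143 = 27.1428; wedge = subsidy = 19.
The triangle = ½ × 27.1428 × 19 = €257.86 million.

€257.86 million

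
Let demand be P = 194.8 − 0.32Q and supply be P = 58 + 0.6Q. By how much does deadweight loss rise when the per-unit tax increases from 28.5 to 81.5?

3168.48

Competitive equilibrium: 194.8 − 0.32Q = 58 + 0.6Q → Q* = 148.6957, P* = 147.2174.
For a per-unit tax t: ΔQ = t/0.92, so DWL = ½·t·(t/0.92) = t²/1.84.
At t = 28.5: DWL = 441.44. At t = 81.5: DWL = 3609.918.
Increase = 3609.918 − 441.44 = 3168.48.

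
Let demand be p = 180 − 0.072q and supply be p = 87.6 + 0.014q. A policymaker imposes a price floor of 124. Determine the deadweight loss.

3783.82

Competitive equilibrium: 180 − 0.072q = 87.6 + 0.014q → q* = 1074.4186, p* = 102.6419.
At the floor p = 124, quantity demanded = (180 − 124)/0.072 = 777.7778.
Sellers' marginal cost at q' = 777.7778: 87.6 + 0.014·777.7778 = 98.4889.
Δq = 1074.4186 − 777.7778 = 296.6408; wedge = 124 − 98.4889 = 25.5111.
Welfare loss = ½ × 296.6408 × 25.5111 = 3783.82.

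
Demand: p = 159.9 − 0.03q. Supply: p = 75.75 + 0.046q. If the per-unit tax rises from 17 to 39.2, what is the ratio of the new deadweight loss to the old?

Competitive equilibrium: 159.9 − 0.03q = 75.75 + 0.046q → q* = 1107.2368, p* = 126.6829.
For a per-unit tax t: Δq = t/0.076, so DWL = ½·t·(t/0.076) = t²/0.152.
At t = 17: DWL = 1901.316. At t = 39.2: DWL = 10109.474.
Ratio = (39.2/17)² = 5.317.

5.317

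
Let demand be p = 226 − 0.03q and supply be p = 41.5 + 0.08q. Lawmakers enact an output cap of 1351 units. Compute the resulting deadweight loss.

Competitive equilibrium: 226 − 0.03q = 41.5 + 0.08q → q* = 1677.2727, p* = 175.6818.
At q = 1351: demand price = 226 − 0.03·1351 = 185.47; supply price = 41.5 + 0.08·1351 = 149.58.
Δq = 1677.2727 − 1351 = 326.2727; wedge = 185.47 − 149.58 = 35.89.
The triangle = ½ × 326.2727 × 35.89 = 5854.96.

5854.96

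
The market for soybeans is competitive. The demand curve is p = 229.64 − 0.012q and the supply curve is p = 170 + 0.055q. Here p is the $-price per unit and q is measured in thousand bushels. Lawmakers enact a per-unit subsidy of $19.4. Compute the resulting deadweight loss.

$2808.66 thousand

Competitive equilibrium: 229.64 − 0.012q = 170 + 0.055q → q* = 890.1493, p* = 218.9582.
The subsidy lowers effective supply by 19.4: p = 150.6 + 0.055q.
New quantity: 229.64 − 0.012q = 150.6 + 0.055q → q' = 1179.7015.
Overproduction Δq = 1179.7015 − 890.1493 = 289.5522; wedge = subsidy = 19.4.
Deadweight loss = ½ × 289.5522 × 19.4 = $2808.66 thousand.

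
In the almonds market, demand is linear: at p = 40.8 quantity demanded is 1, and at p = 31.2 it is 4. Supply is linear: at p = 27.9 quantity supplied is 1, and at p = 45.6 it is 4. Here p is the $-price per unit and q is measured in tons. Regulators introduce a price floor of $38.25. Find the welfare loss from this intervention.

Demand slope = (31.2 − 40.8)/(4 − 1) = −3.2, so p = 44 − 3.2q.
Supply slope = (45.6 − 27.9)/(4 − 1) = 5.9, so p = 22 + 5.9q.
Competitive equilibrium: 44 − 3.2q = 22 + 5.9q → q* = 2.4176, p* = 36.2637.
At the floor p = 38.25, quantity demanded = (44 − 38.25)/3.2 = 1.7969.
Sellers' marginal cost at q' = 1.7969: 22 + 5.9·1.7969 = 32.6017.
Δq = 2.4176 − 1.7969 = 0.6207; wedge = 38.25 − 32.6017 = 5.6483.
The triangle = ½ × 0.6207 × 5.6483 = $1.75.

$1.75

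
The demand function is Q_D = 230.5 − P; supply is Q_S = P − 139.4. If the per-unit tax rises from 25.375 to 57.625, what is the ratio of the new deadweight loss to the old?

In inverse form: demand P = 230.5 − Q, supply P = 139.4 + Q.
Competitive equilibrium: 230.5 − Q = 139.4 + Q → Q* = 45.55, P* = 184.95.
For a per-unit tax t: ΔQ = t/2, so DWL = ½·t·(t/2) = t²/4.
At t = 25.375: DWL = 160.973. At t = 57.625: DWL = 830.160.
Ratio = (57.625/25.375)² = 5.157.

5.157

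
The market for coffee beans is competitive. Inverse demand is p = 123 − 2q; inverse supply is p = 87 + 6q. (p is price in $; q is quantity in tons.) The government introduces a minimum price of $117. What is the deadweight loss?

$9

Competitive equilibrium: 123 − 2q = 87 + 6q → q* = 4.5, p* = 114.
At the floor p = 117, quantity demanded = (123 − 117)/2 = 3.
Sellers' marginal cost at q' = 3: 87 + 6·3 = 105.
Δq = 4.5 − 3 = 1.5; wedge = 117 − 105 = 12.
DWL = ½ × 1.5 × 12 = $9.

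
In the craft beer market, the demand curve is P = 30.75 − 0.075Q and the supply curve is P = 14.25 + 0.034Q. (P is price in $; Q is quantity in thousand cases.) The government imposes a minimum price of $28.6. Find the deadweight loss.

Competitive equilibrium: 30.75 − 0.075Q = 14.25 + 0.034Q → Q* = 151.3761, P* = 19.3968.
At the floor P = 28.6, quantity demanded = (30.75 − 28.6)/0.075 = 28.6667.
Sellers' marginal cost at Q' = 28.6667: 14.25 + 0.034·28.6667 = 15.2247.
ΔQ = 151.3761 − 28.6667 = 122.7094; wedge = 28.6 − 15.2247 = 13.3753.
DWL = ½ × 122.7094 × 13.3753 = $820.64 thousand.

$820.64 thousand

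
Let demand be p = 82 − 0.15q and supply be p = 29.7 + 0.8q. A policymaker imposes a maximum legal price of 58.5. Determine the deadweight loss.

172.43

Competitive equilibrium: 82 − 0.15q = 29.7 + 0.8q → q* = 55.0526, p* = 73.7421.
At the ceiling p = 58.5, quantity supplied = (58.5 − 29.7)/0.8 = 36.
Willingness to pay at q' = 36: 82 − 0.15·36 = 76.6.
Δq = 55.0526 − 36 = 19.0526; wedge = 76.6 − 58.5 = 18.1.
Deadweight loss = ½ × 19.0526 × 18.1 = 172.43.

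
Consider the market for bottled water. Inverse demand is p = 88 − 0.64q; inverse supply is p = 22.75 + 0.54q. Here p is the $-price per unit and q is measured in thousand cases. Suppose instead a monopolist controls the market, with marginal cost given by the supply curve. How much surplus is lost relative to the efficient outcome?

$223.08 thousand

Competitive equilibrium: 88 − 0.64q = 22.75 + 0.54q → q* = 55.2966, p* = 52.6102.
Marginal revenue: MR = 88 − 1.28q. Set MR = MC: 88 − 1.28q = 22.75 + 0.54q → q_m = 35.8516.
Price p_m = 88 − 0.64·35.8516 = 65.055; MC(q_m) = 22.75 + 0.54·35.8516 = 42.1099.
Competitive q* = 55.2966, so Δq = 19.445; wedge = 65.055 − 42.1099 = 22.9451.
Welfare loss = ½ × 19.445 × 22.9451 = $223.08 thousand.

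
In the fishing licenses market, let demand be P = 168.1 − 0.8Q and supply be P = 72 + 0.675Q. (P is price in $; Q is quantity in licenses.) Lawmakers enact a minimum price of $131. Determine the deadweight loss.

Competitive equilibrium: 168.1 − 0.8Q = 72 + 0.675Q → Q* = 65.1525, P* = 115.978.
At the floor P = 131, quantity demanded = (168.1 − 131)/0.8 = 46.375.
Sellers' marginal cost at Q' = 46.375: 72 + 0.675·46.375 = 103.3031.
ΔQ = 65.1525 − 46.375 = 18.7775; wedge = 131 − 103.3031 = 27.6969.
Welfare loss = ½ × 18.7775 × 27.6969 = $260.04.

$260.04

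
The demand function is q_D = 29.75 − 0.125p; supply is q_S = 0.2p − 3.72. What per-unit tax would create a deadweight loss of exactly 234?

78

In inverse form: demand p = 238 − 8q, supply p = 18.6 + 5q.
Competitive equilibrium: 238 − 8q = 18.6 + 5q → q* = 16.8769, p* = 102.9846.
A tax t gives Δq = t/13 and wedge t, so DWL = t²/26.
t²/26 = 234 → t² = 6084 → t = 78.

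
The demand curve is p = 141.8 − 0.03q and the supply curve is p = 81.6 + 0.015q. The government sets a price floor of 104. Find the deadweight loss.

Competitive equilibrium: 141.8 − 0.03q = 81.6 + 0.015q → q* = 1337.7778, p* = 101.6667.
At the floor p = 104, quantity demanded = (141.8 − 104)/0.03 = 1260.
Sellers' marginal cost at q' = 1260: 81.6 + 0.015·1260 = 100.5.
Δq = 1337.7778 − 1260 = 77.7778; wedge = 104 − 100.5 = 3.5.
Welfare loss = ½ × 77.7778 × 3.5 = 136.11.

136.11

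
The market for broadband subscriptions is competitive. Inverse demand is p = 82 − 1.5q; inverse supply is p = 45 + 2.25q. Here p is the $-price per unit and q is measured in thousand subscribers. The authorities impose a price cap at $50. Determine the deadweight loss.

Competitive equilibrium: 82 − 1.5q = 45 + 2.25q → q* = 9.8667, p* = 67.2.
At the ceiling p = 50, quantity supplied = (50 − 45)/2.25 = 2.2222.
Willingness to pay at q' = 2.2222: 82 − 1.5·2.2222 = 78.6667.
Δq = 9.8667 − 2.2222 = 7.6445; wedge = 78.6667 − 50 = 28.6667.
Welfare loss = ½ × 7.6445 × 28.6667 = $109.57 thousand.

$109.57 thousand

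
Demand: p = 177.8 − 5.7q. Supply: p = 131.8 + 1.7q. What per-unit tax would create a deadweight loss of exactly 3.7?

Competitive equilibrium: 177.8 − 5.7q = 131.8 + 1.7q → q* = 6.2162, p* = 142.3676.
A tax t gives Δq = t/7.4 and wedge t, so DWL = t²/14.8.
t²/14.8 = 3.7 → t² = 54.76 → t = 7.4.

7.4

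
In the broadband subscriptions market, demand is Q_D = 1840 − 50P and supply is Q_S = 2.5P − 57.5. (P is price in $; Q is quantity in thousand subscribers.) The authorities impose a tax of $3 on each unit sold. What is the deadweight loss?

In inverse form: demand P = 36.8 − 0.02Q, supply P = 23 + 0.4Q.
Competitive equilibrium: 36.8 − 0.02Q = 23 + 0.4Q → Q* = 32.8571, P* = 36.1429.
With the tax, the buyer price exceeds the seller price by 3: (36.8 − 0.02Q) − (23 + 0.4Q) = 3 → Q' = 25.7143.
ΔQ = 32.8571 − 25.7143 = 7.1428; the wedge equals the tax, 3.
The triangle = ½ × 7.1428 × 3 = $10.71 thousand.

$10.71 thousand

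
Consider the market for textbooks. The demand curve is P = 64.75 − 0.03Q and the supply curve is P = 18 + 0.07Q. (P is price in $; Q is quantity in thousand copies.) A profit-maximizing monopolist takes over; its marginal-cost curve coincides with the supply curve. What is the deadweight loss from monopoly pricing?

Competitive equilibrium: 64.75 − 0.03Q = 18 + 0.07Q → Q* = 467.5, P* = 50.725.
Marginal revenue: MR = 64.75 − 0.06Q. Set MR = MC: 64.75 − 0.06Q = 18 + 0.07Q → Q_m = 359.6154.
Price P_m = 64.75 − 0.03·359.6154 = 53.9615; MC(Q_m) = 18 + 0.07·359.6154 = 43.1731.
Competitive Q* = 467.5, so ΔQ = 107.8846; wedge = 53.9615 − 43.1731 = 10.7884.
Deadweight loss = ½ × 107.8846 × 10.7884 = $581.95 thousand.

$581.95 thousand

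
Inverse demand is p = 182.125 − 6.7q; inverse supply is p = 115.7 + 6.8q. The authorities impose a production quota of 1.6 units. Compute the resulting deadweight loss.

74.42

Competitive equilibrium: 182.125 − 6.7q = 115.7 + 6.8q → q* = 4.9204, p* = 149.1585.
At q = 1.6: demand price = 182.125 − 6.7·1.6 = 171.405; supply price = 115.7 + 6.8·1.6 = 126.58.
Δq = 4.9204 − 1.6 = 3.3204; wedge = 171.405 − 126.58 = 44.825.
The triangle = ½ × 3.3204 × 44.825 = 74.42.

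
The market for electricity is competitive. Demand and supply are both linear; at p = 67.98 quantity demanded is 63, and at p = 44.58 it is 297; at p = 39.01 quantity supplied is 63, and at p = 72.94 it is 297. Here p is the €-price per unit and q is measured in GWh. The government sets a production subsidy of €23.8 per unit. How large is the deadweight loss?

€1156

Demand slope = (44.58 − 67.98)/(297 − 63) = −0.1, so p = 74.28 − 0.1q.
Supply slope = (72.94 − 39.01)/(297 − 63) = 0.145, so p = 29.875 + 0.145q.
Competitive equilibrium: 74.28 − 0.1q = 29.875 + 0.145q → q* = 181.2449, p* = 56.1555.
The subsidy lowers effective supply by 23.8: p = 6.075 + 0.145q.
New quantity: 74.28 − 0.1q = 6.075 + 0.145q → q' = 278.3878.
Overproduction Δq = 278.3878 − 181.2449 = 97.1429; wedge = subsidy = 23.8.
The triangle = ½ × 97.1429 × 23.8 = €1156.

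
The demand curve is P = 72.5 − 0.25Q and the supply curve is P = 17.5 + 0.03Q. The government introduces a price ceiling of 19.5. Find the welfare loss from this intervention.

2357.34

Competitive equilibrium: 72.5 − 0.25Q = 17.5 + 0.03Q → Q* = 196.4286, P* = 23.3929.
At the ceiling P = 19.5, quantity supplied = (19.5 − 17.5)/0.03 = 66.6667.
Willingness to pay at Q' = 66.6667: 72.5 − 0.25·66.6667 = 55.8333.
ΔQ = 196.4286 − 66.6667 = 129.7619; wedge = 55.8333 − 19.5 = 36.3333.
Welfare loss = ½ × 129.7619 × 36.3333 = 2357.34.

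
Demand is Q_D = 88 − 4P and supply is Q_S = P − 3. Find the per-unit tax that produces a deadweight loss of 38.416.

9.8

In inverse form: demand P = 22 − 0.25Q, supply P = 3 + Q.
Competitive equilibrium: 22 − 0.25Q = 3 + Q → Q* = 15.2, P* = 18.2.
A tax t gives ΔQ = t/1.25 and wedge t, so DWL = t²/2.5.
t²/2.5 = 38.416 → t² = 96.04 → t = 9.8.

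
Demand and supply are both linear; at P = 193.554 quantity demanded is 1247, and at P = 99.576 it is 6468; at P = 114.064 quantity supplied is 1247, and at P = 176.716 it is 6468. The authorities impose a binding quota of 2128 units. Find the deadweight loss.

46922.73

Demand slope = (99.576 − 193.554)/(6468 − 1247) = −0.018, so P = 216 − 0.018Q.
Supply slope = (176.716 − 114.064)/(6468 − 1247) = 0.012, so P = 99.1 + 0.012Q.
Competitive equilibrium: 216 − 0.018Q = 99.1 + 0.012Q → Q* = 3896.6667, P* = 145.86.
At Q = 2128: demand price = 216 − 0.018·2128 = 177.696; supply price = 99.1 + 0.012·2128 = 124.636.
ΔQ = 3896.6667 − 2128 = 1768.6667; wedge = 177.696 − 124.636 = 53.06.
The triangle = ½ × 1768.6667 × 53.06 = 46922.73.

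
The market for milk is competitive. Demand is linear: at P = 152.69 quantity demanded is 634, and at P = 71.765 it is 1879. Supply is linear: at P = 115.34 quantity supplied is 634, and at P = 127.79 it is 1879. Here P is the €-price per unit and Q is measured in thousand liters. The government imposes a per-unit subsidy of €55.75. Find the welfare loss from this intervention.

Demand slope = (71.765 − 152.69)/(1879 − 634) = −0.065, so P = 193.9 − 0.065Q.
Supply slope = (127.79 − 115.34)/(1879 − 634) = 0.01, so P = 109 + 0.01Q.
Competitive equilibrium: 193.9 − 0.065Q = 109 + 0.01Q → Q* = 1132, P* = 120.32.
The subsidy lowers effective supply by 55.75: P = 53.25 + 0.01Q.
New quantity: 193.9 − 0.065Q = 53.25 + 0.01Q → Q' = 1875.3333.
Overproduction ΔQ = 1875.3333 − 1132 = 743.3333; wedge = subsidy = 55.75.
Deadweight loss = ½ × 743.3333 × 55.75 = €20720.42 thousand.

€20720.42 thousand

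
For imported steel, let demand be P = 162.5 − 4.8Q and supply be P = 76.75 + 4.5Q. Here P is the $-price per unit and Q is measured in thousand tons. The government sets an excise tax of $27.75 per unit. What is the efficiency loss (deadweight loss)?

$41.40 thousand

Competitive equilibrium: 162.5 − 4.8Q = 76.75 + 4.5Q → Q* = 9.2204, P* = 118.2419.
With the tax, the buyer price exceeds the seller price by 27.75: (162.5 − 4.8Q) − (76.75 + 4.5Q) = 27.75 → Q' = 6.2366.
ΔQ = 9.2204 − 6.2366 = 2.9838; the wedge equals the tax, 27.75.
DWL = ½ × 2.9838 × 27.75 = $41.40 thousand.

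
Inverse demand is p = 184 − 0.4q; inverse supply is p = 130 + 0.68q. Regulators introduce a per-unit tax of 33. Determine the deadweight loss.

Competitive equilibrium: 184 − 0.4q = 130 + 0.68q → q* = 50, p* = 164.
With the tax, the buyer price exceeds the seller price by 33: (184 − 0.4q) − (130 + 0.68q) = 33 → q' = 19.4444.
Δq = 50 − 19.4444 = 30.5556; the wedge equals the tax, 33.
DWL = ½ × 30.5556 × 33 = 504.17.

504.17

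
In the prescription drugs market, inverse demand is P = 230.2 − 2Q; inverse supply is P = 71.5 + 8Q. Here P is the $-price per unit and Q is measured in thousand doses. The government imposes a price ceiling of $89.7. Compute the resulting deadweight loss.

Competitive equilibrium: 230.2 − 2Q = 71.5 + 8Q → Q* = 15.87, P* = 198.46.
At the ceiling P = 89.7, quantity supplied = (89.7 − 71.5)/8 = 2.275.
Willingness to pay at Q' = 2.275: 230.2 − 2·2.275 = 225.65.
ΔQ = 15.87 − 2.275 = 13.595; wedge = 225.65 − 89.7 = 135.95.
Deadweight loss = ½ × 13.595 × 135.95 = $924.12 thousand.

$924.12 thousand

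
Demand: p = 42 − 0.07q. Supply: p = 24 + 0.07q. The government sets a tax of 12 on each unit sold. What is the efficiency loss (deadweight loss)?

Competitive equilibrium: 42 − 0.07q = 24 + 0.07q → q* = 128.5714, p* = 33.
With the tax, the buyer price exceeds the seller price by 12: (42 − 0.07q) − (24 + 0.07q) = 12 → q' = 42.8571.
Δq = 128.5714 − 42.8571 = 85.7143; the wedge equals the tax, 12.
Welfare loss = ½ × 85.7143 × 12 = 514.29.

514.29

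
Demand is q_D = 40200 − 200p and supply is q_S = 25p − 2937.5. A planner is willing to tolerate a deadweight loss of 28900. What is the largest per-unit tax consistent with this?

51

In inverse form: demand p = 201 − 0.005q, supply p = 117.5 + 0.04q.
Competitive equilibrium: 201 − 0.005q = 117.5 + 0.04q → q* = 1855.5556, p* = 191.7222.
A tax t gives Δq = t/0.045 and wedge t, so DWL = t²/0.09.
t²/0.09 = 28900 → t² = 2601 → t = 51.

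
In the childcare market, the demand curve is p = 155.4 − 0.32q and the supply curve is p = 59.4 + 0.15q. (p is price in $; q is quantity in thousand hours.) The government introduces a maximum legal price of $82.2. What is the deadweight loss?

$641.70 thousand

Competitive equilibrium: 155.4 − 0.32q = 59.4 + 0.15q → q* = 204.2553, p* = 90.0383.
At the ceiling p = 82.2, quantity supplied = (82.2 − 59.4)/0.15 = 152.
Willingness to pay at q' = 152: 155.4 − 0.32·152 = 106.76.
Δq = 204.2553 − 152 = 52.2553; wedge = 106.76 − 82.2 = 24.56.
Deadweight loss = ½ × 52.2553 × 24.56 = $641.70 thousand.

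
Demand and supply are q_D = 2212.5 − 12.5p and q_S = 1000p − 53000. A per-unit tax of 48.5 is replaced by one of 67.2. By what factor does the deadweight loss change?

1.920

In inverse form: demand p = 177 − 0.08q, supply p = 53 + 0.001q.
Competitive equilibrium: 177 − 0.08q = 53 + 0.001q → q* = 1530.8642, p* = 54.5309.
For a per-unit tax t: Δq = t/0.081, so DWL = ½·t·(t/0.081) = t²/0.162.
At t = 48.5: DWL = 14520.062. At t = 67.2: DWL = 27875.556.
Ratio = (67.2/48.5)² = 1.920.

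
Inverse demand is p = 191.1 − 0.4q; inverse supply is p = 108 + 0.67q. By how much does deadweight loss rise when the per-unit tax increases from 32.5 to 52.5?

794.39

Competitive equilibrium: 191.1 − 0.4q = 108 + 0.67q → q* = 77.6636, p* = 160.0346.
For a per-unit tax t: Δq = t/1.07, so DWL = ½·t·(t/1.07) = t²/2.14.
At t = 32.5: DWL = 493.575. At t = 52.5: DWL = 1287.967.
Increase = 1287.967 − 493.575 = 794.39.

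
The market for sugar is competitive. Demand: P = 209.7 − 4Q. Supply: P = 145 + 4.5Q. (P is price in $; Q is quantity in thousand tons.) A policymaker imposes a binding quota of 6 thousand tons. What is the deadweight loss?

Competitive equilibrium: 209.7 − 4Q = 145 + 4.5Q → Q* = 7.6118, P* = 179.2529.
At Q = 6: demand price = 209.7 − 4·6 = 185.7; supply price = 145 + 4.5·6 = 172.
ΔQ = 7.6118 − 6 = 1.6118; wedge = 185.7 − 172 = 13.7.
The triangle = ½ × 1.6118 × 13.7 = $11.04 thousand.

$11.04 thousand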